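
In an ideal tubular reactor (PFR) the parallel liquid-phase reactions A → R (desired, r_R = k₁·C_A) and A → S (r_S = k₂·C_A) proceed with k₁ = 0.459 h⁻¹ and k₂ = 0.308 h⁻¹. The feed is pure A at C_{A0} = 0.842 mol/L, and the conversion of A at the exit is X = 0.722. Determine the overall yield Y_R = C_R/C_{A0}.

0.432

C_A = C_{A0}(1−X) = 0.2341 mol/L.
Both paths are first order in A, so the instantaneous fraction to R is constant: dC_R/d(−C_A) = k₁/(k₁+k₂) = 0.5984.
C_R = 0.5984·(C_{A0}−C_A) = 0.5984×0.6079 = 0.364 mol/L.
Y_R = C_R/C_{A0} = 0.3638/0.842 = 0.432.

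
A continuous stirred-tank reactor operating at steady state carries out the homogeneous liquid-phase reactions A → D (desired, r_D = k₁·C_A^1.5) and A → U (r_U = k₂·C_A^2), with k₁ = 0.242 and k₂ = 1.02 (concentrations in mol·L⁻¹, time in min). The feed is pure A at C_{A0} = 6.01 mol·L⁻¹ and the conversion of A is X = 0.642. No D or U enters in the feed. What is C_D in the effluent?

0.537 mol·L⁻¹

Exit C_A = C_{A0}(1−X) = 6.01×0.358 = 2.152 mol·L⁻¹.
A CSTR operates uniformly at the exit composition, giving r_D = 0.7638 and r_U = 4.722 (each k·C_A^n at C_A = 2.152).
Fraction of consumed A going to D: r_D/(r_D+r_U) = 0.1392.
C_D = 0.1392·C_{A0}·X = 0.1392×6.01×0.642 = 0.537 mol·L⁻¹.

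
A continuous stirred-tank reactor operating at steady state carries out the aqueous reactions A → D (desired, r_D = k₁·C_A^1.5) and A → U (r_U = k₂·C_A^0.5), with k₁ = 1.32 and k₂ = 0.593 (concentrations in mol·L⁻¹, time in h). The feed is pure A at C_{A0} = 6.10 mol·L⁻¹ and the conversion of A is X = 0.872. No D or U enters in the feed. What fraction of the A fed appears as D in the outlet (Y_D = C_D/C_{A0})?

Exit C_A = C_{A0}(1−X) = 6.10×0.128 = 0.7808 mol·L⁻¹.
In a CSTR the entire volume is at exit conditions, so r_D = 1.32×0.7808^1.5 = 0.9107 and r_U = 0.593×0.7808^0.5 = 0.5240.
Fraction of consumed A going to D: r_D/(r_D+r_U) = 0.6348.
C_D = 0.6348·C_{A0}·X = 0.6348×6.10×0.872 = 3.38 mol·L⁻¹; Y_D = C_D/C_{A0} = 0.554.

0.554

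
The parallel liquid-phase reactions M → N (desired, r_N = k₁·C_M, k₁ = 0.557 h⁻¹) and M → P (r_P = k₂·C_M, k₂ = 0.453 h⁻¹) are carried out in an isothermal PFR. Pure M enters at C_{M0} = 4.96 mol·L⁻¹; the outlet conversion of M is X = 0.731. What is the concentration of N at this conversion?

2.00 mol·L⁻¹

C_M = C_{M0}(1−X) = 1.334 mol·L⁻¹.
Both paths are first order in M, so the instantaneous fraction to N is constant: dC_N/d(−C_M) = k₁/(k₁+k₂) = 0.5515.
C_N = 0.5515·(C_{M0}−C_M) = 0.5515×3.626 = 2.00 mol·L⁻¹.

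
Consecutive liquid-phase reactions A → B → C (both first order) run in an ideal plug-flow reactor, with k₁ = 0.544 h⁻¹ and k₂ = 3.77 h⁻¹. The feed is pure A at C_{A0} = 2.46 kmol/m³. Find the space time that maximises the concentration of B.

0.600 h

Setting dC_B/dτ = 0 gives τ_opt = ln(k₂/k₁)/(k₂−k₁).
= ln(3.77/0.544)/(3.77−0.544) = ln(6.930)/3.226 = 1.936/3.226 = 0.600 h.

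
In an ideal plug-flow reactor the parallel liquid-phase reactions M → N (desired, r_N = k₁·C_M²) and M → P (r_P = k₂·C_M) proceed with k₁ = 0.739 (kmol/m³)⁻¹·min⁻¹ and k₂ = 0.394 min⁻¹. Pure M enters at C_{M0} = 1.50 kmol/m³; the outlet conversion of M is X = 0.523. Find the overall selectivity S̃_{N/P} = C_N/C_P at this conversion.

C_M = C_{M0}(1−X) = 0.7155 kmol/m³.
Along a PFR/batch, dC_P/dC_M = −r_P/(r_N+r_P) = −k₂/(k₂+k₁·C_M).
Integrating from C_{M0} to C_M: C_P = (0.394/0.739)·ln[(0.394+0.739·1.50)/(0.394+0.739·0.716)] = 0.5332·ln(1.502/0.9228) = 0.2599 kmol/m³.
Then C_N = (C_{M0}−C_M) − C_P = 0.7845 − 0.2599 = 0.5246 kmol/m³.
S̃_{N/P} = C_N/C_P = 0.5246/0.2599 = 2.02.

2.02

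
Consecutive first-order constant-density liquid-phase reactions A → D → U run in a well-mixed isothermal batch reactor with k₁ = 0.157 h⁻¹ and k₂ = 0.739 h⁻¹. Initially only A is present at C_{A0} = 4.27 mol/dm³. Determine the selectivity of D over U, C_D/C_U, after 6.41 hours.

For first-order series with pure A initially, C_D(t) = k₁C_{A0}/(k₂−k₁)·(e^(−k₁t) − e^(−k₂t)).
e^(−k₁t) = e^(−0.157×6.41) = e^(−1.006) = 0.3655; e^(−k₂t) = e^(−4.737) = 0.008765.
C_D = 0.157×4.27/(0.739−0.157) × (0.3655−0.008765) = 1.152×0.3568 = 0.4110 mol/dm³.
C_A = C_{A0}e^(−k₁t) = 1.561 mol/dm³, so C_U = C_{A0}−C_A−C_D = 2.298 mol/dm³; C_D/C_U = 0.179.

0.179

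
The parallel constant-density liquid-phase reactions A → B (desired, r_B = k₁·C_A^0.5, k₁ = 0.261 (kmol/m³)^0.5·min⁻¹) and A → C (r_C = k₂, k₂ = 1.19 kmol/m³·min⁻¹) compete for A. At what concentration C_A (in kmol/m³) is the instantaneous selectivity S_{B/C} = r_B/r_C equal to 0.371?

2.86 kmol/m³

S_{B/C} = (k₁/k₂)·C_A^0.5 ⇒ C_A = (S·k₂/k₁)^(2).
= (0.371×1.19/0.261)^(2) = (1.692)^(2) = 2.86 kmol/m³.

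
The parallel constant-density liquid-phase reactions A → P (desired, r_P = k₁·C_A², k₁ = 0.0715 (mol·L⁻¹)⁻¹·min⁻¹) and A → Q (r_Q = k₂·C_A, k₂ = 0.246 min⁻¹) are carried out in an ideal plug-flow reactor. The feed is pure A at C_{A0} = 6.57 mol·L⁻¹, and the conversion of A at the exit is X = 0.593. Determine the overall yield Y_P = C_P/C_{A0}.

C_A = C_{A0}(1−X) = 2.674 mol·L⁻¹.
Along a PFR/batch, dC_Q/dC_A = −r_Q/(r_P+r_Q) = −k₂/(k₂+k₁·C_A).
Integrating from C_{A0} to C_A: C_Q = (0.246/0.0715)·ln[(0.246+0.0715·6.57)/(0.246+0.0715·2.67)] = 3.441·ln(0.7158/0.4372) = 1.696 mol·L⁻¹.
Then C_P = (C_{A0}−C_A) − C_Q = 3.896 − 1.696 = 2.200 mol·L⁻¹.
Y_P = C_P/C_{A0} = 2.200/6.57 = 0.335.

0.335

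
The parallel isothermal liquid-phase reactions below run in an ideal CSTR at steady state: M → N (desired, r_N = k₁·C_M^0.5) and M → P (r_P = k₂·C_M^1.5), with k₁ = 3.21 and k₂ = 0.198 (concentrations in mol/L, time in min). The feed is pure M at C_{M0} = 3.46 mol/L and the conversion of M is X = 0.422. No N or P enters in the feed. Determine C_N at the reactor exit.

1.30 mol/L

Exit C_M = C_{M0}(1−X) = 3.46×0.578 = 2.000 mol/L.
In a CSTR the entire volume is at exit conditions, so r_N = 3.21×2.000^0.5 = 4.539 and r_P = 0.198×2.000^1.5 = 0.5600.
Fraction of consumed M going to N: r_N/(r_N+r_P) = 0.8902.
C_N = 0.8902·C_{M0}·X = 0.8902×3.46×0.422 = 1.30 mol/L.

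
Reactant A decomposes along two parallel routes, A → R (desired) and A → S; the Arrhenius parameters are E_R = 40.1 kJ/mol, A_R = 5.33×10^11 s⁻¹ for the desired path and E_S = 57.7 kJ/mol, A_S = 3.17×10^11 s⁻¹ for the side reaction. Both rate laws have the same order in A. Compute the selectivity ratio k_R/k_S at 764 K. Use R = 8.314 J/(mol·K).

26.9

With equal orders, S_{R/S} = k_R/k_S = (A_R/A_S)·exp[(E_S−E_R)/(RT)].
(E_S−E_R)/(RT) = (57.7−40.1)×10³/(8.314×764) = 17600/6352 = 2.771.
k_R/k_S = (5.33×10^11/3.17×10^11)·exp(2.771) = 1.681 × 15.97 = 26.9.
Since E_R < E_S, lowering the temperature improves selectivity toward R.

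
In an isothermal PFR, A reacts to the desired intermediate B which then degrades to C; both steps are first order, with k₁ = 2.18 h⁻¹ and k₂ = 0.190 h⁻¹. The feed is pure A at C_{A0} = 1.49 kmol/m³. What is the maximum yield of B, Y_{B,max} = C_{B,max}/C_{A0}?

0.792

For a first-order series the maximum intermediate yield is C_{B,max}/C_{A0} = (k₁/k₂)^[k₂/(k₂−k₁)].
= (2.18/0.190)^(0.190/(0.190−2.18)) = (11.47)^(-0.09548) = 0.7922.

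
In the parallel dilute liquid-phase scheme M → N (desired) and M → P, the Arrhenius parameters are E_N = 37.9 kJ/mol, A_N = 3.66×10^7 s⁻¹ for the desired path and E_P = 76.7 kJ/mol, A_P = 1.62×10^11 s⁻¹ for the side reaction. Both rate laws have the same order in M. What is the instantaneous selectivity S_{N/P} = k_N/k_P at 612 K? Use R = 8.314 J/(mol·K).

k_N/k_P = (A_N/A_P)·exp[−(E_N−E_P)/(RT)] = (A_N/A_P)·exp[(E_P−E_N)/(RT)].
(E_P−E_N)/(RT) = (76.7−37.9)×10³/(8.314×612) = 38800/5088 = 7.626.
k_N/k_P = (3.66×10^7/1.62×10^11)·exp(7.626) = 2.259×10^-4 × 2050 = 0.463.
Since E_N < E_P, lowering the temperature improves selectivity toward N.

0.463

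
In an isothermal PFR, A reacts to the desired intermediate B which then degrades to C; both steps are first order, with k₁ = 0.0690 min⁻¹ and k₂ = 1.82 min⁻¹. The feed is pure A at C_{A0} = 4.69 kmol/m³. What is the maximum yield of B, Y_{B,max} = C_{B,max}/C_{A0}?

Evaluating C_B at τ_opt = ln(k₂/k₁)/(k₂−k₁) gives C_{B,max}/C_{A0} = (k₁/k₂)^[k₂/(k₂−k₁)].
= (0.0690/1.82)^(1.82/(1.82−0.0690)) = (0.03791)^(1.039) = 0.03333.

0.0333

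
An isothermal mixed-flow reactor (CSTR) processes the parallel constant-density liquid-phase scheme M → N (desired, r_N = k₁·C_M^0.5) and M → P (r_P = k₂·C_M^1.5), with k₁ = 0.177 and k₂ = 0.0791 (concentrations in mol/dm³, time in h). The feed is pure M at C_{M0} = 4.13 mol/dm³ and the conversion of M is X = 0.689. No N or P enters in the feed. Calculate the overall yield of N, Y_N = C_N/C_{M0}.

0.438

Exit C_M = C_{M0}(1−X) = 4.13×0.311 = 1.284 mol/dm³.
A CSTR operates uniformly at the exit composition, giving r_N = 0.2006 and r_P = 0.1151 (each k·C_M^n at C_M = 1.284).
Fraction of consumed M going to N: r_N/(r_N+r_P) = 0.6353.
C_N = 0.6353·C_{M0}·X = 0.6353×4.13×0.689 = 1.81 mol/dm³; Y_N = C_N/C_{M0} = 0.438.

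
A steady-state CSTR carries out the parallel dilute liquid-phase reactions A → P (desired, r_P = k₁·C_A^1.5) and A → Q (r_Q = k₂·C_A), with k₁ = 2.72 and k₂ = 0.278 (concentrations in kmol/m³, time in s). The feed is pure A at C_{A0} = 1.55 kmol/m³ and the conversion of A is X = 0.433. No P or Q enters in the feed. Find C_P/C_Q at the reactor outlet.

Exit C_A = C_{A0}(1−X) = 1.55×0.567 = 0.8788 kmol/m³.
A CSTR operates uniformly at the exit composition, giving r_P = 2.241 and r_Q = 0.2443 (each k·C_A^n at C_A = 0.8788).
Overall selectivity = C_P/C_Q = r_Pτ/(r_Qτ) = r_P/r_Q = 9.17.

9.17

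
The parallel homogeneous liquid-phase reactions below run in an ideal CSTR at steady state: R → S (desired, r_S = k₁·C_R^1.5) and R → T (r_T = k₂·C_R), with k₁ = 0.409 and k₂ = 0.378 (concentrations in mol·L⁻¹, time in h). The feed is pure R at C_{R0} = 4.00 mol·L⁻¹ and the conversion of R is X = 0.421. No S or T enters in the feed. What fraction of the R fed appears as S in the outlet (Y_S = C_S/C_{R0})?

Exit C_R = C_{R0}(1−X) = 4.00×0.579 = 2.316 mol·L⁻¹.
Rates in a CSTR are evaluated at the outlet concentration: r_S = 0.409×2.316^1.5 = 1.442, r_T = 0.378×2.316 = 0.8754.
Fraction of consumed R going to S: r_S/(r_S+r_T) = 0.6222.
C_S = 0.6222·C_{R0}·X = 0.6222×4.00×0.421 = 1.05 mol·L⁻¹; Y_S = C_S/C_{R0} = 0.262.

0.262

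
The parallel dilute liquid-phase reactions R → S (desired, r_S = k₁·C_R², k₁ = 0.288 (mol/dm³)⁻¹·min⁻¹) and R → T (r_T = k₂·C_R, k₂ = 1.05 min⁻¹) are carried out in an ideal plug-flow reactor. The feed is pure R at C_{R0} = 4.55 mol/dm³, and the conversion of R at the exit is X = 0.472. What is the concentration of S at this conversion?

1.04 mol/dm³

C_R = C_{R0}(1−X) = 2.402 mol/dm³.
Along a PFR/batch, dC_T/dC_R = −r_T/(r_S+r_T) = −k₂/(k₂+k₁·C_R).
Integrating from C_{R0} to C_R: C_T = (1.05/0.288)·ln[(1.05+0.288·4.55)/(1.05+0.288·2.40)] = 3.646·ln(2.360/1.742) = 1.108 mol/dm³.
Then C_S = (C_{R0}−C_R) − C_T = 2.148 − 1.108 = 1.040 mol/dm³.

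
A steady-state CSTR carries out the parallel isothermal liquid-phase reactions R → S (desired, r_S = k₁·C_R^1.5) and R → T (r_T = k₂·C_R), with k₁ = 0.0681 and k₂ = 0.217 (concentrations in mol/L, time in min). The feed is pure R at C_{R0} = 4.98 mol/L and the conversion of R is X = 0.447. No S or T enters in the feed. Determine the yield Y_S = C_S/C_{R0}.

Exit C_R = C_{R0}(1−X) = 4.98×0.553 = 2.754 mol/L.
In a CSTR the entire volume is at exit conditions, so r_S = 0.0681×2.754^1.5 = 0.3112 and r_T = 0.217×2.754 = 0.5976.
Fraction of consumed R going to S: r_S/(r_S+r_T) = 0.3424.
C_S = 0.3424·C_{R0}·X = 0.3424×4.98×0.447 = 0.762 mol/L; Y_S = C_S/C_{R0} = 0.153.

0.153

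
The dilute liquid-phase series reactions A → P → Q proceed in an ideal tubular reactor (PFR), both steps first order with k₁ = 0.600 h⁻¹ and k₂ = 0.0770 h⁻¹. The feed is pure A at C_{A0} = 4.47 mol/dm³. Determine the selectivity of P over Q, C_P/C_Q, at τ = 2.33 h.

8.71

Solving the coupled first-order balances gives C_P(τ) = [k₁/(k₂−k₁)]·C_{A0}·(e^(−k₁τ) − e^(−k₂τ)).
e^(−k₁τ) = e^(−0.600×2.33) = e^(−1.398) = 0.2471; e^(−k₂τ) = e^(−0.1794) = 0.8358.
C_P = 0.600×4.47/(0.0770−0.600) × (0.2471−0.8358) = (-5.128)×(-0.5887) = 3.019 mol/dm³.
C_A = C_{A0}e^(−k₁τ) = 1.104 mol/dm³, so C_Q = C_{A0}−C_A−C_P = 0.3467 mol/dm³; C_P/C_Q = 8.71.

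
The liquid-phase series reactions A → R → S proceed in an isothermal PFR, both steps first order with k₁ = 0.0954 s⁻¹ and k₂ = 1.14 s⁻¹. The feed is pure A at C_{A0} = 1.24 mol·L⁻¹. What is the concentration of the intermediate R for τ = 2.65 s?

Solving the coupled first-order balances gives C_R(τ) = [k₁/(k₂−k₁)]·C_{A0}·(e^(−k₁τ) − e^(−k₂τ)).
e^(−k₁τ) = e^(−0.0954×2.65) = e^(−0.2528) = 0.7766; e^(−k₂τ) = e^(−3.021) = 0.04875.
C_R = 0.0954×1.24/(1.14−0.0954) × (0.7766−0.04875) = 0.1132×0.7279 = 0.08243 mol·L⁻¹.

0.0824 mol·L⁻¹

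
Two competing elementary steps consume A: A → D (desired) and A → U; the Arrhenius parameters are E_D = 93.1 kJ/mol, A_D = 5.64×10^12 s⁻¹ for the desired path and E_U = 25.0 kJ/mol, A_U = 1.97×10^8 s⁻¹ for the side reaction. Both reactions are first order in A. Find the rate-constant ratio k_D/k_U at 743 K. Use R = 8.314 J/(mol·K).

Since both paths have the same order in A, the concentration cancels and S_{D/U} = k_D/k_U = (A_D/A_U)·exp[(E_U−E_D)/(RT)].
(E_U−E_D)/(RT) = (25.0−93.1)×10³/(8.314×743) = -68100/6177 = -11.02.
k_D/k_U = (5.64×10^12/1.97×10^8)·exp(-11.02) = 28629 × 1.630×10^-5 = 0.467.
Since E_D > E_U, raising the temperature improves selectivity toward D.

0.467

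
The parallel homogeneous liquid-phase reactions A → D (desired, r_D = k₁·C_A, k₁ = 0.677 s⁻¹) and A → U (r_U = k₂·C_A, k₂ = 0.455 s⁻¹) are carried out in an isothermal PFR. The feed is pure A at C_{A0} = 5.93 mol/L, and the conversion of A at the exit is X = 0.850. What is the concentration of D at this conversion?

C_A = C_{A0}(1−X) = 0.8895 mol/L.
Both paths are first order in A, so the instantaneous fraction to D is constant: dC_D/d(−C_A) = k₁/(k₁+k₂) = 0.5981.
C_D = 0.5981·(C_{A0}−C_A) = 0.5981×5.040 = 3.01 mol/L.

3.01 mol/L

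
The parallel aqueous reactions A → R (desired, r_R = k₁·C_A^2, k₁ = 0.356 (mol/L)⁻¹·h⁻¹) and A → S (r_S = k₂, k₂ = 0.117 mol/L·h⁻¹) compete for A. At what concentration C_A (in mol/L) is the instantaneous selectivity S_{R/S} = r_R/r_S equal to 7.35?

1.55 mol/L

S_{R/S} = (k₁/k₂)·C_A^2 ⇒ C_A = (S·k₂/k₁)^(0.5).
= (7.35×0.117/0.356)^(0.5) = (2.416)^(0.5) = 1.55 mol/L.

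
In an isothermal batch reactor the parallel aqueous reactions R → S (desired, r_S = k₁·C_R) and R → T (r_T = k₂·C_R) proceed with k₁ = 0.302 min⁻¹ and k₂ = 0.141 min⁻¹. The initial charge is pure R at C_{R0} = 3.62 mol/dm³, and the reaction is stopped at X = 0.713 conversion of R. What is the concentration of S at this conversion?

1.76 mol/dm³

C_R = C_{R0}(1−X) = 1.039 mol/dm³.
Both paths are first order in R, so the instantaneous fraction to S is constant: dC_S/d(−C_R) = k₁/(k₁+k₂) = 0.6817.
C_S = 0.6817·(C_{R0}−C_R) = 0.6817×2.581 = 1.76 mol/dm³.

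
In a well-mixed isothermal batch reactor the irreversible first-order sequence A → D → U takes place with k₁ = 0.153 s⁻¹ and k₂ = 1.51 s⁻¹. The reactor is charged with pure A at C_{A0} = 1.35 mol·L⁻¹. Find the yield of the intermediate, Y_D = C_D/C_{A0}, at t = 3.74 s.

0.0632

The intermediate concentration in a first-order A→B→C sequence is C_D = k₁C_{A0}(e^(−k₁t) − e^(−k₂t))/(k₂−k₁).
e^(−k₁t) = e^(−0.153×3.74) = e^(−0.5722) = 0.5643; e^(−k₂t) = e^(−5.647) = 0.003527.
C_D = 0.153×1.35/(1.51−0.153) × (0.5643−0.003527) = 0.1522×0.5607 = 0.08535 mol·L⁻¹.
Y_D = C_D/C_{A0} = 0.08535/1.35 = 0.0632.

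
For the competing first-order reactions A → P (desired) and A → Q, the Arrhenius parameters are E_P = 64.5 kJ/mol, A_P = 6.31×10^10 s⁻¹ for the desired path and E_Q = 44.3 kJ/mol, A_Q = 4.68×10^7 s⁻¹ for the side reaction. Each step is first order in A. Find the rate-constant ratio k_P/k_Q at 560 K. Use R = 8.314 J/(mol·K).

With equal orders, S_{P/Q} = k_P/k_Q = (A_P/A_Q)·exp[(E_Q−E_P)/(RT)].
(E_Q−E_P)/(RT) = (44.3−64.5)×10³/(8.314×560) = -20200/4656 = -4.339.
k_P/k_Q = (6.31×10^10/4.68×10^7)·exp(-4.339) = 1348 × 0.01305 = 17.6.
Since E_P > E_Q, raising the temperature improves selectivity toward P.

17.6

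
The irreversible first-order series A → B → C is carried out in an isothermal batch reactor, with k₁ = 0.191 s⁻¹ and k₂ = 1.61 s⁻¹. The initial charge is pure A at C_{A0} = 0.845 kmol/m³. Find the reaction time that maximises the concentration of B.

1.50 s

Setting dC_B/dt = 0 gives t_opt = ln(k₂/k₁)/(k₂−k₁).
= ln(1.61/0.191)/(1.61−0.191) = ln(8.429)/1.419 = 2.132/1.419 = 1.50 s.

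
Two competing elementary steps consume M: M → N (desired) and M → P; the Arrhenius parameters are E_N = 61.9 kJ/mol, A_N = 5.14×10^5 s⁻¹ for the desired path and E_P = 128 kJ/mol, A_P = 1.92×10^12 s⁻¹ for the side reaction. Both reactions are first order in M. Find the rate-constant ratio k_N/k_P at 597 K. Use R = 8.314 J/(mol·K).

With equal orders, S_{N/P} = k_N/k_P = (A_N/A_P)·exp[(E_P−E_N)/(RT)].
(E_P−E_N)/(RT) = (128−61.9)×10³/(8.314×597) = 66100/4963 = 13.32.
k_N/k_P = (5.14×10^5/1.92×10^12)·exp(13.32) = 2.677×10^-7 × 6.076×10^5 = 0.163.
Since E_N < E_P, lowering the temperature improves selectivity toward N.

0.163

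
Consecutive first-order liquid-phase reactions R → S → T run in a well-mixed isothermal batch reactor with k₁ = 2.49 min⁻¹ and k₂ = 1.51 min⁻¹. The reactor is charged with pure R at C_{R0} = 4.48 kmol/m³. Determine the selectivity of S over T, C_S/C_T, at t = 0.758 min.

For first-order series with pure R initially, C_S(t) = k₁C_{R0}/(k₂−k₁)·(e^(−k₁t) − e^(−k₂t)).
e^(−k₁t) = e^(−2.49×0.758) = e^(−1.887) = 0.1515; e^(−k₂t) = e^(−1.145) = 0.3184.
C_S = 2.49×4.48/(1.51−2.49) × (0.1515−0.3184) = (-11.38)×(-0.1669) = 1.900 kmol/m³.
C_R = C_{R0}e^(−k₁t) = 0.6786 kmol/m³, so C_T = C_{R0}−C_R−C_S = 1.902 kmol/m³; C_S/C_T = 0.999.

0.999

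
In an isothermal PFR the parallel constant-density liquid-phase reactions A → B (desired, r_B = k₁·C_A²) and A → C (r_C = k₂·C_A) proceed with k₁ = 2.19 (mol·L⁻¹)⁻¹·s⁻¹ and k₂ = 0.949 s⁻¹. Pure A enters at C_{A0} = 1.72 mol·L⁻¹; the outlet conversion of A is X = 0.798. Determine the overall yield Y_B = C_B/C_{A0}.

C_A = C_{A0}(1−X) = 0.3474 mol·L⁻¹.
Along a PFR/batch, dC_C/dC_A = −r_C/(r_B+r_C) = −k₂/(k₂+k₁·C_A).
Integrating from C_{A0} to C_A: C_C = (0.949/2.19)·ln[(0.949+2.19·1.72)/(0.949+2.19·0.347)] = 0.4333·ln(4.716/1.710) = 0.4396 mol·L⁻¹.
Then C_B = (C_{A0}−C_A) − C_C = 1.373 − 0.4396 = 0.9329 mol·L⁻¹.
Y_B = C_B/C_{A0} = 0.9329/1.72 = 0.542.

0.542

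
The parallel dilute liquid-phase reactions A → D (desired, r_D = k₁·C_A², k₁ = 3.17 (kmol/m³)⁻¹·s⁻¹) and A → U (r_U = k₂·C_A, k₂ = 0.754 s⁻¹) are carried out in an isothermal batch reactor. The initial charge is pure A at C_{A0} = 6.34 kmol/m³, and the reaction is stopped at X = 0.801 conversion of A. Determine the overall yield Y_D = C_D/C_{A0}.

0.746

C_A = C_{A0}(1−X) = 1.262 kmol/m³.
Along a PFR/batch, dC_U/dC_A = −r_U/(r_D+r_U) = −k₂/(k₂+k₁·C_A).
Integrating from C_{A0} to C_A: C_U = (0.754/3.17)·ln[(0.754+3.17·6.34)/(0.754+3.17·1.26)] = 0.2379·ln(20.85/4.753) = 0.3517 kmol/m³.
Then C_D = (C_{A0}−C_A) − C_U = 5.078 − 0.3517 = 4.727 kmol/m³.
Y_D = C_D/C_{A0} = 4.727/6.34 = 0.746.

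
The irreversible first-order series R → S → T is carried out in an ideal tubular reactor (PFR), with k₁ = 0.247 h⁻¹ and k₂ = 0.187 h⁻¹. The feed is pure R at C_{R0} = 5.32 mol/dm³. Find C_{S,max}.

At the optimum, C_{S,max}/C_{R0} = (k₁/k₂)^[k₂/(k₂−k₁)].
= (0.247/0.187)^(0.187/(0.187−0.247)) = (1.321)^(-3.117) = 0.4201.
C_{S,max} = 0.4201×5.32 = 2.23 mol/dm³.

2.23 mol/dm³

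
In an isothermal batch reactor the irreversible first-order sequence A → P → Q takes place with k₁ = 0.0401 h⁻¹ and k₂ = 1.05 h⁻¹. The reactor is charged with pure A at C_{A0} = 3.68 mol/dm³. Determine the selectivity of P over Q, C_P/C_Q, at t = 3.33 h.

0.367

The intermediate concentration in a first-order A→B→C sequence is C_P = k₁C_{A0}(e^(−k₁t) − e^(−k₂t))/(k₂−k₁).
e^(−k₁t) = e^(−0.0401×3.33) = e^(−0.1335) = 0.8750; e^(−k₂t) = e^(−3.497) = 0.03030.
C_P = 0.0401×3.68/(1.05−0.0401) × (0.8750−0.03030) = 0.1461×0.8447 = 0.1234 mol/dm³.
C_A = C_{A0}e^(−k₁t) = 3.220 mol/dm³, so C_Q = C_{A0}−C_A−C_P = 0.3366 mol/dm³; C_P/C_Q = 0.367.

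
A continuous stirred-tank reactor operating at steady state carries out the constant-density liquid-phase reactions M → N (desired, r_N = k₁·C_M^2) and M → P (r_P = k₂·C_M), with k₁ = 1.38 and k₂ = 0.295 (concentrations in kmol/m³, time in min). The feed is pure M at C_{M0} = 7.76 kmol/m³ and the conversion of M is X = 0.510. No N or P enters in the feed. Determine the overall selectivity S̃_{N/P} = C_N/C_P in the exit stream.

17.8

Exit C_M = C_{M0}(1−X) = 7.76×0.490 = 3.802 kmol/m³.
A CSTR operates uniformly at the exit composition, giving r_N = 19.95 and r_P = 1.122 (each k·C_M^n at C_M = 3.802).
Overall selectivity = C_N/C_P = r_Nτ/(r_Pτ) = r_N/r_P = 17.8.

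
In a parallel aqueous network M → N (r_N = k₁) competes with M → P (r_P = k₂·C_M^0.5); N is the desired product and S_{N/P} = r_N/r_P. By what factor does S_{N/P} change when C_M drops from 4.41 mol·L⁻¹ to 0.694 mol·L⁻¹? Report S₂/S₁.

2.52

S_{N/P} = (k₁/k₂)·C_M^-0.5, so S₂/S₁ = (C_{M,2}/C_{M,1})^-0.5.
= (0.694/4.41)^(-0.5) = (0.1574)^(-0.5) = 2.52.
Selectivity toward N rises as C_M falls — low-concentration operation is favoured.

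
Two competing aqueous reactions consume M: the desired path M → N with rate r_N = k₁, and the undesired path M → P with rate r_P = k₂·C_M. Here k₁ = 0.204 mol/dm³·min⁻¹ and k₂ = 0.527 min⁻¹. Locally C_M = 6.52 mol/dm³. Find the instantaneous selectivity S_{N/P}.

0.0594

S_{N/P} = r_N/r_P = (k₁)/(k₂·C_M) = (k₁/k₂)·C_M⁻¹.
= (0.204) / (0.527×6.520) = 0.2040/3.436 = 0.0594.
The undesired path is higher order in M, so low C_M (CSTR or dilute feed) favours N.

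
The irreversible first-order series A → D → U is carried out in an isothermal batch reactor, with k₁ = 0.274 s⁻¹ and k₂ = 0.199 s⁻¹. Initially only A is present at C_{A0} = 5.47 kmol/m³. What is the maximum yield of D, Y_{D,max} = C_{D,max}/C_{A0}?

For a first-order series the maximum intermediate yield is C_{D,max}/C_{A0} = (k₁/k₂)^[k₂/(k₂−k₁)].
= (0.274/0.199)^(0.199/(0.199−0.274)) = (1.377)^(-2.653) = 0.4280.

0.428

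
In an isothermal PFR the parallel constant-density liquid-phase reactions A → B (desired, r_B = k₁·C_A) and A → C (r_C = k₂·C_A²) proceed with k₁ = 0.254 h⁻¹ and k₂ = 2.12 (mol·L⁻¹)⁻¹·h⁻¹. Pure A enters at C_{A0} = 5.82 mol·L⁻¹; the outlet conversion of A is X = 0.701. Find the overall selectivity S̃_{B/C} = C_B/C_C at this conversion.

C_A = C_{A0}(1−X) = 1.740 mol·L⁻¹.
Along a PFR/batch, dC_B/dC_A = −r_B/(r_B+r_C) = −k₁/(k₁+k₂·C_A).
Integrating from C_{A0} to C_A: C_B = (0.254/2.12)·ln[(0.254+2.12·5.82)/(0.254+2.12·1.74)] = 0.1198·ln(12.59/3.943) = 0.1391 mol·L⁻¹.
C_C = (C_{A0}−C_A)−C_B = 3.941 mol·L⁻¹; S̃_{B/C} = 0.1391/3.941 = 0.0353.

0.0353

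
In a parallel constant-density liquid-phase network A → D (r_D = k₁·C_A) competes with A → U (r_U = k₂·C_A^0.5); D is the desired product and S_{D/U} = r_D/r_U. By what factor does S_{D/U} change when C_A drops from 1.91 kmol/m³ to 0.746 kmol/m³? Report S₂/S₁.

S_{D/U} = (k₁/k₂)·C_A^0.5, so S₂/S₁ = (C_{A,2}/C_{A,1})^0.5.
= (0.746/1.91)^0.5 = (0.3906)^0.5 = 0.625.

0.625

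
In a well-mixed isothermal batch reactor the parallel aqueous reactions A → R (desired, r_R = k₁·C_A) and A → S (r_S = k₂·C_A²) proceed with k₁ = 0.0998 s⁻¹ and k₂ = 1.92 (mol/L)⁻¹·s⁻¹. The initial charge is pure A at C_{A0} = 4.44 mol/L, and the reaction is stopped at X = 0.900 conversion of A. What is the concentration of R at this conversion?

C_A = C_{A0}(1−X) = 0.4440 mol/L.
Along a PFR/batch, dC_R/dC_A = −r_R/(r_R+r_S) = −k₁/(k₁+k₂·C_A).
Integrating from C_{A0} to C_A: C_R = (0.0998/1.92)·ln[(0.0998+1.92·4.44)/(0.0998+1.92·0.444)] = 0.05198·ln(8.625/0.9523) = 0.1145 mol/L.

0.115 mol/L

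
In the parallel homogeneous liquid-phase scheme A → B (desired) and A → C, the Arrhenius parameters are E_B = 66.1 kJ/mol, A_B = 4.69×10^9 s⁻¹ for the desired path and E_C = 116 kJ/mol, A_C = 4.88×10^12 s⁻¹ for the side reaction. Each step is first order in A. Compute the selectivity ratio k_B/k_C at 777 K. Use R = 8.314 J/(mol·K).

2.17

Since both paths have the same order in A, the concentration cancels and S_{B/C} = k_B/k_C = (A_B/A_C)·exp[(E_C−E_B)/(RT)].
(E_C−E_B)/(RT) = (116−66.1)×10³/(8.314×777) = 49900/6460 = 7.724.
k_B/k_C = (4.69×10^9/4.88×10^12)·exp(7.724) = 9.611×10^-4 × 2263 = 2.17.
Since E_B < E_C, lowering the temperature improves selectivity toward B.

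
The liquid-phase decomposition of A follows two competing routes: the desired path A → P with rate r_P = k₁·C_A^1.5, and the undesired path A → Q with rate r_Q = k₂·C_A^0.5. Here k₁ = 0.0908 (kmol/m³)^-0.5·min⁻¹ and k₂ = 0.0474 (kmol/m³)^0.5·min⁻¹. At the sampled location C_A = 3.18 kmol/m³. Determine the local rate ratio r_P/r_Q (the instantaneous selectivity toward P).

6.09

S_{P/Q} = r_P/r_Q = (k₁·C_A^1.5)/(k₂·C_A^0.5) = (k₁/k₂)·C_A.
= (0.0908×3.180^1.5) / (0.0474×3.180^0.5) = 0.5149/0.08453 = 6.09.
Since the desired path is higher order in A, keeping C_A high (PFR or concentrated feed) favours P.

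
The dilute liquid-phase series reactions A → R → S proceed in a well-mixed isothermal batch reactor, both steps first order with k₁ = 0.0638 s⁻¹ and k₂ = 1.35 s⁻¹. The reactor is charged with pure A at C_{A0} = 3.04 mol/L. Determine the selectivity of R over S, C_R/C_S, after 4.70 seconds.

Solving the coupled first-order balances gives C_R(t) = [k₁/(k₂−k₁)]·C_{A0}·(e^(−k₁t) − e^(−k₂t)).
e^(−k₁t) = e^(−0.0638×4.70) = e^(−0.2999) = 0.7409; e^(−k₂t) = e^(−6.345) = 0.001756.
C_R = 0.0638×3.04/(1.35−0.0638) × (0.7409−0.001756) = 0.1508×0.7392 = 0.1115 mol/L.
C_A = C_{A0}e^(−k₁t) = 2.252 mol/L, so C_S = C_{A0}−C_A−C_R = 0.6761 mol/L; C_R/C_S = 0.165.

0.165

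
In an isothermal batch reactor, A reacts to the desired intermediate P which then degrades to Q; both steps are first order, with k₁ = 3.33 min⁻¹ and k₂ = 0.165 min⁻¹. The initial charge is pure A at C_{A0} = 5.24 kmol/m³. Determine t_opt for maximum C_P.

The intermediate peaks when r₁ = r₂, i.e. k₁e^(−k₁t) = k₂e^(−k₂t), giving t_opt = ln(k₂/k₁)/(k₂−k₁).
= ln(0.165/3.33)/(0.165−3.33) = ln(0.04955)/-3.165 = -3.005/-3.165 = 0.949 min.

0.949 min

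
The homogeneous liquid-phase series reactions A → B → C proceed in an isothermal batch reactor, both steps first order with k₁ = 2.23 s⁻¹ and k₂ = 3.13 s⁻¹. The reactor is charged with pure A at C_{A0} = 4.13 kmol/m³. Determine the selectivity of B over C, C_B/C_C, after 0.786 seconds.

The intermediate concentration in a first-order A→B→C sequence is C_B = k₁C_{A0}(e^(−k₁t) − e^(−k₂t))/(k₂−k₁).
e^(−k₁t) = e^(−2.23×0.786) = e^(−1.753) = 0.1733; e^(−k₂t) = e^(−2.460) = 0.08542.
C_B = 2.23×4.13/(3.13−2.23) × (0.1733−0.08542) = 10.23×0.08787 = 0.8992 kmol/m³.
C_A = C_{A0}e^(−k₁t) = 0.7157 kmol/m³, so C_C = C_{A0}−C_A−C_B = 2.515 kmol/m³; C_B/C_C = 0.358.

0.358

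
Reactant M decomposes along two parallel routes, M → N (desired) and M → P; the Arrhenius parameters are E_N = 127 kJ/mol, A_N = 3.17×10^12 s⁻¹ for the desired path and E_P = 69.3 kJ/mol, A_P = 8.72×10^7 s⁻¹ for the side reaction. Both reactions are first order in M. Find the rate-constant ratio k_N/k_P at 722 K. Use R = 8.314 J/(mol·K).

2.43

k_N/k_P = (A_N/A_P)·exp[−(E_N−E_P)/(RT)] = (A_N/A_P)·exp[(E_P−E_N)/(RT)].
(E_P−E_N)/(RT) = (69.3−127)×10³/(8.314×722) = -57700/6003 = -9.612.
k_N/k_P = (3.17×10^12/8.72×10^7)·exp(-9.612) = 36353 × 6.690×10^-5 = 2.43.
Since E_N > E_P, raising the temperature improves selectivity toward N.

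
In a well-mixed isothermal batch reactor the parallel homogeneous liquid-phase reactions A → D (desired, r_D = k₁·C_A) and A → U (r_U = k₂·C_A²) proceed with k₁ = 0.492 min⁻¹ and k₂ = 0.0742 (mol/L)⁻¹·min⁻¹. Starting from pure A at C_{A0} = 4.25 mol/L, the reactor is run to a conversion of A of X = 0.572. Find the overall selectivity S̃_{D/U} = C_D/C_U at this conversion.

2.22

C_A = C_{A0}(1−X) = 1.819 mol/L.
Along a PFR/batch, dC_D/dC_A = −r_D/(r_D+r_U) = −k₁/(k₁+k₂·C_A).
Integrating from C_{A0} to C_A: C_D = (0.492/0.0742)·ln[(0.492+0.0742·4.25)/(0.492+0.0742·1.82)] = 6.631·ln(0.8074/0.6270) = 1.677 mol/L.
C_U = (C_{A0}−C_A)−C_D = 0.7544 mol/L; S̃_{D/U} = 1.677/0.7544 = 2.22.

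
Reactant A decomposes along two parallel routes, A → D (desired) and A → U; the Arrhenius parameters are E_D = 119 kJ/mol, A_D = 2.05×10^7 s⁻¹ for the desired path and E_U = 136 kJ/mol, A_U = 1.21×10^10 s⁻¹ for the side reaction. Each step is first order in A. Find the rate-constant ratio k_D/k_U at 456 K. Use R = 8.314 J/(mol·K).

With equal orders, S_{D/U} = k_D/k_U = (A_D/A_U)·exp[(E_U−E_D)/(RT)].
(E_U−E_D)/(RT) = (136−119)×10³/(8.314×456) = 17000/3791 = 4.484.
k_D/k_U = (2.05×10^7/1.21×10^10)·exp(4.484) = 0.001694 × 88.60 = 0.150.

0.150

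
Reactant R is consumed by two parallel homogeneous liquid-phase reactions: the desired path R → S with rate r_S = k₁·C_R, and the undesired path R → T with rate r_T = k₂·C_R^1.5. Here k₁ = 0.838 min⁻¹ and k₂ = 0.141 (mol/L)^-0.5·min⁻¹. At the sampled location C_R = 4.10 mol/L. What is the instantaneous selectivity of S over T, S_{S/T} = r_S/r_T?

2.94

S_{S/T} = r_S/r_T = (k₁·C_R)/(k₂·C_R^1.5) = (k₁/k₂)·C_R^-0.5.
= (0.838×4.100) / (0.141×4.100^1.5) = 3.436/1.171 = 2.94.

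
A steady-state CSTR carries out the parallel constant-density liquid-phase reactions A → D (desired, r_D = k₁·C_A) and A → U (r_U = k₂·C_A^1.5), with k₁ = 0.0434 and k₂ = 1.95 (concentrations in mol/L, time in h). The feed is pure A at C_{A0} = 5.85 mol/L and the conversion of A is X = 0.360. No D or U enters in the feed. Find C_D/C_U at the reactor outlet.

0.0115

Exit C_A = C_{A0}(1−X) = 5.85×0.640 = 3.744 mol/L.
Rates in a CSTR are evaluated at the outlet concentration: r_D = 0.0434×3.744 = 0.1625, r_U = 1.95×3.744^1.5 = 14.13.
Overall selectivity = C_D/C_U = r_Dτ/(r_Uτ) = r_D/r_U = 0.0115.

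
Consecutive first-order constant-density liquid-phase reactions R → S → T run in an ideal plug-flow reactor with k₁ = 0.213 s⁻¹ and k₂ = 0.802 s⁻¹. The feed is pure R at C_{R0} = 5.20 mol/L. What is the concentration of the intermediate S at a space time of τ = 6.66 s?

Solving the coupled first-order balances gives C_S(τ) = [k₁/(k₂−k₁)]·C_{R0}·(e^(−k₁τ) − e^(−k₂τ)).
e^(−k₁τ) = e^(−0.213×6.66) = e^(−1.419) = 0.2421; e^(−k₂τ) = e^(−5.341) = 0.004790.
C_S = 0.213×5.20/(0.802−0.213) × (0.2421−0.004790) = 1.880×0.2373 = 0.4462 mol/L.

0.446 mol/L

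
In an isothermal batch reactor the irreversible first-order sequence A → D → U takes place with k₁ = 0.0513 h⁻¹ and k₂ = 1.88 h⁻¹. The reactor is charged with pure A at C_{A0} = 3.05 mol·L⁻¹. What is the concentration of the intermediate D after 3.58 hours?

Solving the coupled first-order balances gives C_D(t) = [k₁/(k₂−k₁)]·C_{A0}·(e^(−k₁t) − e^(−k₂t)).
e^(−k₁t) = e^(−0.0513×3.58) = e^(−0.1837) = 0.8322; e^(−k₂t) = e^(−6.730) = 0.001194.
C_D = 0.0513×3.05/(1.88−0.0513) × (0.8322−0.001194) = 0.08556×0.8310 = 0.07110 mol·L⁻¹.

0.0711 mol·L⁻¹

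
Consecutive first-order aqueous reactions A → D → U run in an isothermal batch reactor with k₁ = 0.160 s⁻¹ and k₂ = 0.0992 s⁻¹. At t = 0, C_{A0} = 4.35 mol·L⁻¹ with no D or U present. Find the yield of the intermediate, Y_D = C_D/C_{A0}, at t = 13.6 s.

0.384

The intermediate concentration in a first-order A→B→C sequence is C_D = k₁C_{A0}(e^(−k₁t) − e^(−k₂t))/(k₂−k₁).
e^(−k₁t) = e^(−0.160×13.6) = e^(−2.176) = 0.1135; e^(−k₂t) = e^(−1.349) = 0.2595.
C_D = 0.160×4.35/(0.0992−0.160) × (0.1135−0.2595) = (-11.45)×(-0.1460) = 1.671 mol·L⁻¹.
Y_D = C_D/C_{A0} = 1.671/4.35 = 0.384.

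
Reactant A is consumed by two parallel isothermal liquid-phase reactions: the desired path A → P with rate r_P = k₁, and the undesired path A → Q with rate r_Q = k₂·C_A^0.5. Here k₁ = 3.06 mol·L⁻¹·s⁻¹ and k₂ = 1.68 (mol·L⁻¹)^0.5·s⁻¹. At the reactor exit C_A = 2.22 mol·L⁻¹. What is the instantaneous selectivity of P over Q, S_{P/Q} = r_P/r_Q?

1.22

S_{P/Q} = r_P/r_Q = (k₁)/(k₂·C_A^0.5) = (k₁/k₂)·C_A^-0.5.
= (3.06) / (1.68×2.220^0.5) = 3.060/2.503 = 1.22.
The undesired path is higher order in A, so low C_A (CSTR or dilute feed) favours P.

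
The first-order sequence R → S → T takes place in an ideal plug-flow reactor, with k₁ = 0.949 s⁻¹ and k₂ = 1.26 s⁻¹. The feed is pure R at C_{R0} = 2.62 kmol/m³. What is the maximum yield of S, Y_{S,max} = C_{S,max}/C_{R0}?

0.317

For a first-order series the maximum intermediate yield is C_{S,max}/C_{R0} = (k₁/k₂)^[k₂/(k₂−k₁)].
= (0.949/1.26)^(1.26/(1.26−0.949)) = (0.7532)^(4.051) = 0.3171.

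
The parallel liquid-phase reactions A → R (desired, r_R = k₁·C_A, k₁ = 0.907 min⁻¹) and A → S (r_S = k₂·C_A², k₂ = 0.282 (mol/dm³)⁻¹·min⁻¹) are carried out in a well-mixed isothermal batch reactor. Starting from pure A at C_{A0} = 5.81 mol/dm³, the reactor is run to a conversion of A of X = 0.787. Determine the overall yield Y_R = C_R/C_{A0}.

C_A = C_{A0}(1−X) = 1.238 mol/dm³.
Along a PFR/batch, dC_R/dC_A = −r_R/(r_R+r_S) = −k₁/(k₁+k₂·C_A).
Integrating from C_{A0} to C_A: C_R = (0.907/0.282)·ln[(0.907+0.282·5.81)/(0.907+0.282·1.24)] = 3.216·ln(2.545/1.256) = 2.272 mol/dm³.
Y_R = C_R/C_{A0} = 2.272/5.81 = 0.391.

0.391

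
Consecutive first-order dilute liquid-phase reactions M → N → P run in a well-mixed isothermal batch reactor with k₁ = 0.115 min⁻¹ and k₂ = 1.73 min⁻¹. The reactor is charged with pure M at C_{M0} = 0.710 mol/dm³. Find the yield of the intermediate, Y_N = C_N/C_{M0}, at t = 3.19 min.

0.0491

For first-order series with pure M initially, C_N(t) = k₁C_{M0}/(k₂−k₁)·(e^(−k₁t) − e^(−k₂t)).
e^(−k₁t) = e^(−0.115×3.19) = e^(−0.3669) = 0.6929; e^(−k₂t) = e^(−5.519) = 0.004011.
C_N = 0.115×0.710/(1.73−0.115) × (0.6929−0.004011) = 0.05056×0.6889 = 0.03483 mol/dm³.
Y_N = C_N/C_{M0} = 0.03483/0.710 = 0.0491.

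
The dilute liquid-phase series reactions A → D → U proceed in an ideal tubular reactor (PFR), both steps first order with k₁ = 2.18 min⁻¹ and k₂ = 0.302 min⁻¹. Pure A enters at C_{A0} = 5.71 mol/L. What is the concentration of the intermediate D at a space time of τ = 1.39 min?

For first-order series with pure A initially, C_D(τ) = k₁C_{A0}/(k₂−k₁)·(e^(−k₁τ) − e^(−k₂τ)).
e^(−k₁τ) = e^(−2.18×1.39) = e^(−3.030) = 0.04831; e^(−k₂τ) = e^(−0.4198) = 0.6572.
C_D = 2.18×5.71/(0.302−2.18) × (0.04831−0.6572) = (-6.628)×(-0.6089) = 4.036 mol/L.

4.04 mol/L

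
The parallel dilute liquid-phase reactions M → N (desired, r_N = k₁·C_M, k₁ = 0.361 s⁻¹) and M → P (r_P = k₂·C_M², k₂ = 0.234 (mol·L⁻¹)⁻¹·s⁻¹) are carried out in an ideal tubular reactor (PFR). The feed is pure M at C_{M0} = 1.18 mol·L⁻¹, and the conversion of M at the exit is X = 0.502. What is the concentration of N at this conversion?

C_M = C_{M0}(1−X) = 0.5876 mol·L⁻¹.
Along a PFR/batch, dC_N/dC_M = −r_N/(r_N+r_P) = −k₁/(k₁+k₂·C_M).
Integrating from C_{M0} to C_M: C_N = (0.361/0.234)·ln[(0.361+0.234·1.18)/(0.361+0.234·0.588)] = 1.543·ln(0.6371/0.4985) = 0.3785 mol·L⁻¹.

0.378 mol·L⁻¹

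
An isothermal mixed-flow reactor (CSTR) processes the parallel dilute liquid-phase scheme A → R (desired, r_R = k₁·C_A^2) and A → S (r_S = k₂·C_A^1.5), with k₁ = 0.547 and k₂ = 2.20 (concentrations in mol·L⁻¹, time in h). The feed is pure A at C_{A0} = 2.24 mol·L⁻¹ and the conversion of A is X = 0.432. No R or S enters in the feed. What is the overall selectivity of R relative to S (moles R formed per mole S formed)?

0.280

Exit C_A = C_{A0}(1−X) = 2.24×0.568 = 1.272 mol·L⁻¹.
In a CSTR the entire volume is at exit conditions, so r_R = 0.547×1.272^2 = 0.8855 and r_S = 2.20×1.272^1.5 = 3.157.
Overall selectivity = C_R/C_S = r_Rτ/(r_Sτ) = r_R/r_S = 0.280.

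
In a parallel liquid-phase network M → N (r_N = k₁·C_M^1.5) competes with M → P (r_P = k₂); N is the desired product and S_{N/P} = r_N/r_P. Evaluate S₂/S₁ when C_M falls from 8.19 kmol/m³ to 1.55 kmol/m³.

0.0823

S_{N/P} = (k₁/k₂)·C_M^1.5, so S₂/S₁ = (C_{M,2}/C_{M,1})^1.5.
= (1.55/8.19)^1.5 = (0.1893)^1.5 = 0.0823.
Selectivity toward N falls as C_M falls — high-concentration operation is favoured.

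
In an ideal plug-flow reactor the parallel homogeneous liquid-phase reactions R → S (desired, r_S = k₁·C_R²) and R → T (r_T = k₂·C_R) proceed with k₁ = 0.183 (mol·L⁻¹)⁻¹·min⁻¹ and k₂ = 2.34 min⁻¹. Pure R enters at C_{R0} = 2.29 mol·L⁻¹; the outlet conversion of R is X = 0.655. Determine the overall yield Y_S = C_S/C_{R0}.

0.0699

C_R = C_{R0}(1−X) = 0.7900 mol·L⁻¹.
Along a PFR/batch, dC_T/dC_R = −r_T/(r_S+r_T) = −k₂/(k₂+k₁·C_R).
Integrating from C_{R0} to C_R: C_T = (2.34/0.183)·ln[(2.34+0.183·2.29)/(2.34+0.183·0.790)] = 12.79·ln(2.759/2.485) = 1.340 mol·L⁻¹.
Then C_S = (C_{R0}−C_R) − C_T = 1.500 − 1.340 = 0.1600 mol·L⁻¹.
Y_S = C_S/C_{R0} = 0.1600/2.29 = 0.0699.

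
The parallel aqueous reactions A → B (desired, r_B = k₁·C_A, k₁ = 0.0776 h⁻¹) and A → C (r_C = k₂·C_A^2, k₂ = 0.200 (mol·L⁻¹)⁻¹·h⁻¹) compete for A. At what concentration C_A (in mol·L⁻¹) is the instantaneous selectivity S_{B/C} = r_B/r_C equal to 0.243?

S_{B/C} = (k₁/k₂)·C_A⁻¹ ⇒ C_A = (S·k₂/k₁)^(-1).
= (0.243×0.200/0.0776)^(-1) = (0.6263)^(-1) = 1.60 mol·L⁻¹.

1.60 mol·L⁻¹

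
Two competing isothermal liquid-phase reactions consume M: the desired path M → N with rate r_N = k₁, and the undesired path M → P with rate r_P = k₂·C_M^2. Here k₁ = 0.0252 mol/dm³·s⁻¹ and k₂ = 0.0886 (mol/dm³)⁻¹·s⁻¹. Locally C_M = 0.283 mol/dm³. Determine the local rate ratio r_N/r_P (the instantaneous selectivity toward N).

3.55

S_{N/P} = r_N/r_P = (k₁)/(k₂·C_M^2) = (k₁/k₂)·C_M^-2.
= (0.0252) / (0.0886×0.2830^2) = 0.02520/0.007096 = 3.55.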